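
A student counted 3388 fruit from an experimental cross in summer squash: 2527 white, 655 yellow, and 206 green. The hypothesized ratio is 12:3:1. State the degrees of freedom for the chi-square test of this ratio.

A goodness-of-fit test with 3 phenotype classes has df = 3 − 1 = 2.

2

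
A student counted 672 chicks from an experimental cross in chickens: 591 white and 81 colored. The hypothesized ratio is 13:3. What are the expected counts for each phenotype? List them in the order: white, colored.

Under the 13:3 hypothesis (Σ ratio = 16, N = 672):
  white: 672 × 13/16 = 546
  colored: 672 × 3/16 = 126

546, 126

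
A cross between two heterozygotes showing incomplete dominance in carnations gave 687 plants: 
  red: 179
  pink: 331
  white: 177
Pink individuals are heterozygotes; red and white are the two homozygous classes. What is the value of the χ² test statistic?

With incomplete dominance, a heterozygote × heterozygote cross gives a 1:2:1 phenotypic ratio.
Under the 1:2:1 hypothesis (Σ ratio = 4, N = 687):
  red: 687 × 1/4 = 171.75
  pink: 687 × 2/4 = 343.5
  white: 687 × 1/4 = 171.75
χ² = Σ (O − E)² / E
  red: (179 − 171.75)² / 171.75 = 0.3060
  pink: (331 − 343.5)² / 343.5 = 0.4549
  white: (177 − 171.75)² / 171.75 = 0.1605
χ² = 0.3060 + 0.4549 + 0.1605 = 0.9214 ≈ 0.921

0.921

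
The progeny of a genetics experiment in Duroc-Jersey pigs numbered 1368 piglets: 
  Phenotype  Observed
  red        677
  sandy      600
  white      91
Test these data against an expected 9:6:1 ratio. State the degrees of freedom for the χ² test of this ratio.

A goodness-of-fit test with 3 phenotype classes has df = 3 − 1 = 2.

2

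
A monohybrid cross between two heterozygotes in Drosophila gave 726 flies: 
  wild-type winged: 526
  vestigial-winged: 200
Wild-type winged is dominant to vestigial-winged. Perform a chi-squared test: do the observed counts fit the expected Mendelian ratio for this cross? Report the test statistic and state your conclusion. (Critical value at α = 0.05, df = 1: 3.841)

2.514; consistent

For a monohybrid cross between heterozygotes with complete dominance, the expected phenotypic ratio is 3:1.
Expected counts for N = 726 under a 3:1 ratio (total parts = 4):
  wild-type winged: 726 × 3/4 = 544.5
  vestigial-winged: 726 × 1/4 = 181.5
χ² = Σ (O − E)² / E
  wild-type winged: (526 − 544.5)² / 544.5 = 0.6286
  vestigial-winged: (200 − 181.5)² / 181.5 = 1.8857
χ² = 0.6286 + 1.8857 = 2.5143 ≈ 2.514
Degrees of freedom = 2 − 1 = 1; critical value at α = 0.05 is 3.841.
Since 2.514 < 3.841, we fail to reject the null hypothesis — the data are consistent with the 3:1 ratio.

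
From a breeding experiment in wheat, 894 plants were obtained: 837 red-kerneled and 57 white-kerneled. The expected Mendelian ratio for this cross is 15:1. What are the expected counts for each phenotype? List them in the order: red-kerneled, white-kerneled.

Total ratio parts = 16. Expected numbers out of 894:
  red-kerneled: 894 × 15/16 = 838.125
  white-kerneled: 894 × 1/16 = 55.875

838.125, 55.875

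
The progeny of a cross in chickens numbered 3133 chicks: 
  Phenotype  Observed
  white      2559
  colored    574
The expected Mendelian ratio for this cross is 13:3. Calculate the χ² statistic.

0.378

Total ratio parts = 16. Expected numbers out of 3133:
  white: 3133 × 13/16 = 2545.5625
  colored: 3133 × 3/16 = 587.4375
χ² = Σ (O − E)² / E
  white: (2559 − 2545.5625)² / 2545.5625 = 0.0709
  colored: (574 − 587.4375)² / 587.4375 = 0.3074
χ² = 0.0709 + 0.3074 = 0.3783 ≈ 0.378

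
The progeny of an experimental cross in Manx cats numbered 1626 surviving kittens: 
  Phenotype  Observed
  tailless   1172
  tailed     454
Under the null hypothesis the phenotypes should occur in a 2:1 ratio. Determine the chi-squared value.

21.432

Total ratio parts = 3. Expected numbers out of 1626:
  tailless: 1626 × 2/3 = 1084
  tailed: 1626 × 1/3 = 542
χ² = Σ (O − E)² / E
  tailless: (1172 − 1084)² / 1084 = 7.1439
  tailed: (454 − 542)² / 542 = 14.2878
χ² = 7.1439 + 14.2878 = 21.4317 ≈ 21.432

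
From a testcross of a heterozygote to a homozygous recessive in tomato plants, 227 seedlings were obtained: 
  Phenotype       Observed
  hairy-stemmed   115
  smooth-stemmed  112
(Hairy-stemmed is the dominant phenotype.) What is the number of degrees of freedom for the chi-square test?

1

A testcross of a heterozygote (Aa × aa) gives a 1:1 phenotypic ratio.
A goodness-of-fit test with 2 phenotype classes has df = 2 − 1 = 1.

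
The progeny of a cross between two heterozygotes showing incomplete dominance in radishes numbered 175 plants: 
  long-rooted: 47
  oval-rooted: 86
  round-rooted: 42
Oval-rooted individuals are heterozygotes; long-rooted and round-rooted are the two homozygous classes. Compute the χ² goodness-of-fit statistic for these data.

0.337

With incomplete dominance, a heterozygote × heterozygote cross gives a 1:2:1 phenotypic ratio.
Under the 1:2:1 hypothesis (Σ ratio = 4, N = 175):
  long-rooted: 175 × 1/4 = 43.75
  oval-rooted: 175 × 2/4 = 87.5
  round-rooted: 175 × 1/4 = 43.75
χ² = Σ (O − E)² / E
  long-rooted: (47 − 43.75)² / 43.75 = 0.2414
  oval-rooted: (86 − 87.5)² / 87.5 = 0.0257
  round-rooted: (42 − 43.75)² / 43.75 = 0.0700
χ² = 0.2414 + 0.0257 + 0.0700 = 0.3371 ≈ 0.337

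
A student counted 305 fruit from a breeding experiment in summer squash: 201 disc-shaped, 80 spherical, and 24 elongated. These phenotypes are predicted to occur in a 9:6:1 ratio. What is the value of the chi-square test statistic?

16.661

The 9:6:1 ratio has 16 parts, so with N = 305 the expected counts are:
  disc-shaped: 305 × 9/16 = 171.5625
  spherical: 305 × 6/16 = 114.375
  elongated: 305 × 1/16 = 19.0625
χ² = Σ (O − E)² / E
  disc-shaped: (201 − 171.5625)² / 171.5625 = 5.0510
  spherical: (80 − 114.375)² / 114.375 = 10.3313
  elongated: (24 − 19.0625)² / 19.0625 = 1.2789
χ² = 5.0510 + 10.3313 + 1.2789 = 16.6612 ≈ 16.661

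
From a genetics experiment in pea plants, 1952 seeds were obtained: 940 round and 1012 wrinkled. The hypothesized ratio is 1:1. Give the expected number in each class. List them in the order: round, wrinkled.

976, 976

Expected counts for N = 1952 under a 1:1 ratio (total parts = 2):
  round: 1952 × 1/2 = 976
  wrinkled: 1952 × 1/2 = 976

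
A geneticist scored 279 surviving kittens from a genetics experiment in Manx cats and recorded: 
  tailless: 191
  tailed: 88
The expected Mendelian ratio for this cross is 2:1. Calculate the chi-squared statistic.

0.403

Under the 2:1 hypothesis (Σ ratio = 3, N = 279):
  tailless: 279 × 2/3 = 186
  tailed: 279 × 1/3 = 93
χ² = Σ (O − E)² / E
  tailless: (191 − 186)² / 186 = 0.1344
  tailed: (88 − 93)² / 93 = 0.2688
χ² = 0.1344 + 0.2688 = 0.4032 ≈ 0.403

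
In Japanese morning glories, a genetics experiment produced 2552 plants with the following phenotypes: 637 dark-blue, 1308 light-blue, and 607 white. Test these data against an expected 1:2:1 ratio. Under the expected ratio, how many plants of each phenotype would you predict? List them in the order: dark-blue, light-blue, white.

638, 1276, 638

Under the 1:2:1 hypothesis (Σ ratio = 4, N = 2552):
  dark-blue: 2552 × 1/4 = 638
  light-blue: 2552 × 2/4 = 1276
  white: 2552 × 1/4 = 638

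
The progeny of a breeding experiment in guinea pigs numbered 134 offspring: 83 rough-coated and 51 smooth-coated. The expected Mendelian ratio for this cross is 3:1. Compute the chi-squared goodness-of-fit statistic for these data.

12.189

Under the 3:1 hypothesis (Σ ratio = 4, N = 134):
  rough-coated: 134 × 3/4 = 100.5
  smooth-coated: 134 × 1/4 = 33.5
χ² = Σ (O − E)² / E
  rough-coated: (83 − 100.5)² / 100.5 = 3.0473
  smooth-coated: (51 − 33.5)² / 33.5 = 9.1418
χ² = 3.0473 + 9.1418 = 12.1891 ≈ 12.189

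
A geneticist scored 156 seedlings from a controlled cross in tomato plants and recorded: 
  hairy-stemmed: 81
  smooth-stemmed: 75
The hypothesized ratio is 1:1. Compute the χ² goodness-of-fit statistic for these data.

0.231

The 1:1 ratio has 2 parts, so with N = 156 the expected counts are:
  hairy-stemmed: 156 × 1/2 = 78
  smooth-stemmed: 156 × 1/2 = 78
χ² = Σ (O − E)² / E
  hairy-stemmed: (81 − 78)² / 78 = 0.1154
  smooth-stemmed: (75 − 78)² / 78 = 0.1154
χ² = 0.1154 + 0.1154 = 0.2308 ≈ 0.231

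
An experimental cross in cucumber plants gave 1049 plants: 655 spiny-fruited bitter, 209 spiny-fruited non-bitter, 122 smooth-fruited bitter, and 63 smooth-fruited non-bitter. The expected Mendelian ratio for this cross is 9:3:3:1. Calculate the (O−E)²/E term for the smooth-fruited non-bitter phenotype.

0.100

Total ratio parts = 16. Expected numbers out of 1049:
  spiny-fruited bitter: 1049 × 9/16 = 590.0625
  spiny-fruited non-bitter: 1049 × 3/16 = 196.6875
  smooth-fruited bitter: 1049 × 3/16 = 196.6875
  smooth-fruited non-bitter: 1049 × 1/16 = 65.5625
Contribution of smooth-fruited non-bitter: (63 − 65.5625)² / 65.5625 = 0.1002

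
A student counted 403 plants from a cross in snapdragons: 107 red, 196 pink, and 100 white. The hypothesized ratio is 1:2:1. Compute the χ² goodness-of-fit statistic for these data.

Total ratio parts = 4. Expected numbers out of 403:
  red: 403 × 1/4 = 100.75
  pink: 403 × 2/4 = 201.5
  white: 403 × 1/4 = 100.75
χ² = Σ (O − E)² / E
  red: (107 − 100.75)² / 100.75 = 0.3877
  pink: (196 − 201.5)² / 201.5 = 0.1501
  white: (100 − 100.75)² / 100.75 = 0.0056
χ² = 0.3877 + 0.1501 + 0.0056 = 0.5434 ≈ 0.543

0.543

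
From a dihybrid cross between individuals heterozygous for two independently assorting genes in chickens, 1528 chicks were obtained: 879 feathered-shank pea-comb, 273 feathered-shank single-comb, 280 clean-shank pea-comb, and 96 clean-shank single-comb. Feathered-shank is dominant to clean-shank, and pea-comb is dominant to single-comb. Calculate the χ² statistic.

1.229

A dihybrid F₂ with independent assortment and complete dominance at both loci gives a 9:3:3:1 phenotypic ratio.
Expected counts for N = 1528 under a 9:3:3:1 ratio (total parts = 16):
  feathered-shank pea-comb: 1528 × 9/16 = 859.5
  feathered-shank single-comb: 1528 × 3/16 = 286.5
  clean-shank pea-comb: 1528 × 3/16 = 286.5
  clean-shank single-comb: 1528 × 1/16 = 95.5
χ² = Σ (O − E)² / E
  feathered-shank pea-comb: (879 − 859.5)² / 859.5 = 0.4424
  feathered-shank single-comb: (273 − 286.5)² / 286.5 = 0.6361
  clean-shank pea-comb: (280 − 286.5)² / 286.5 = 0.1475
  clean-shank single-comb: (96 − 95.5)² / 95.5 = 0.0026
χ² = 0.4424 + 0.6361 + 0.1475 + 0.0026 = 1.2286 ≈ 1.229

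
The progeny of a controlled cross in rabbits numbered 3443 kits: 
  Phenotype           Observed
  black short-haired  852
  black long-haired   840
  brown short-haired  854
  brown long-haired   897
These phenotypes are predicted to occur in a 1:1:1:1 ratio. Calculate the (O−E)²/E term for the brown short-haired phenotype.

The 1:1:1:1 ratio has 4 parts, so with N = 3443 the expected counts are:
  black short-haired: 3443 × 1/4 = 860.75
  black long-haired: 3443 × 1/4 = 860.75
  brown short-haired: 3443 × 1/4 = 860.75
  brown long-haired: 3443 × 1/4 = 860.75
Contribution of brown short-haired: (854 − 860.75)² / 860.75 = 0.0529

0.053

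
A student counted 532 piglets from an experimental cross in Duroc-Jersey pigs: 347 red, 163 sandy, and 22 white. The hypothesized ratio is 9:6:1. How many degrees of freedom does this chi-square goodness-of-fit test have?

A goodness-of-fit test with 3 phenotype classes has df = 3 − 1 = 2.

2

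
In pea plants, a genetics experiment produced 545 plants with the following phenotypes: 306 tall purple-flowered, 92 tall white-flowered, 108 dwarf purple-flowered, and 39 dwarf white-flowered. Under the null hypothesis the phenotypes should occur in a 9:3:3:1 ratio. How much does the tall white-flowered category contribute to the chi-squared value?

Total ratio parts = 16. Expected numbers out of 545:
  tall purple-flowered: 545 × 9/16 = 306.5625
  tall white-flowered: 545 × 3/16 = 102.1875
  dwarf purple-flowered: 545 × 3/16 = 102.1875
  dwarf white-flowered: 545 × 1/16 = 34.0625
Contribution of tall white-flowered: (92 − 102.1875)² / 102.1875 = 1.0156

1.016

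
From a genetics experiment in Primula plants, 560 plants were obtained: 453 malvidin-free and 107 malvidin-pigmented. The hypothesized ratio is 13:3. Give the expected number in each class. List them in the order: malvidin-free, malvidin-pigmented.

455, 105

Total ratio parts = 16. Expected numbers out of 560:
  malvidin-free: 560 × 13/16 = 455
  malvidin-pigmented: 560 × 3/16 = 105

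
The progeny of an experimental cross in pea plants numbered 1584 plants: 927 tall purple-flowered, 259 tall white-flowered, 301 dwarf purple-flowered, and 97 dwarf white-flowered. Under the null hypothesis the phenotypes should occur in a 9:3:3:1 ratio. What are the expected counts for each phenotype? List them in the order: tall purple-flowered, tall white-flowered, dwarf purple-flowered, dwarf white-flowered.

Total ratio parts = 16. Expected numbers out of 1584:
  tall purple-flowered: 1584 × 9/16 = 891
  tall white-flowered: 1584 × 3/16 = 297
  dwarf purple-flowered: 1584 × 3/16 = 297
  dwarf white-flowered: 1584 × 1/16 = 99

891, 297, 297, 99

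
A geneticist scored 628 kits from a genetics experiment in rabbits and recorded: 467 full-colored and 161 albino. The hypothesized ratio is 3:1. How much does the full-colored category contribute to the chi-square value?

The 3:1 ratio has 4 parts, so with N = 628 the expected counts are:
  full-colored: 628 × 3/4 = 471
  albino: 628 × 1/4 = 157
Contribution of full-colored: (467 − 471)² / 471 = 0.0340

0.034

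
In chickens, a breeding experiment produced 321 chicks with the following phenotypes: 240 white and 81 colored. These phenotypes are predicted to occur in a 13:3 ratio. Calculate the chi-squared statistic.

Total ratio parts = 16. Expected numbers out of 321:
  white: 321 × 13/16 = 260.8125
  colored: 321 × 3/16 = 60.1875
χ² = Σ (O − E)² / E
  white: (240 − 260.8125)² / 260.8125 = 1.6608
  colored: (81 − 60.1875)² / 60.1875 = 7.1968
χ² = 1.6608 + 7.1968 = 8.8576 ≈ 8.858

8.858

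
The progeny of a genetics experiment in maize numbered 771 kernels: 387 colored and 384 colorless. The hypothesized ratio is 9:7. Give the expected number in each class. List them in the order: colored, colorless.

The 9:7 ratio has 16 parts, so with N = 771 the expected counts are:
  colored: 771 × 9/16 = 433.6875
  colorless: 771 × 7/16 = 337.3125

433.6875, 337.3125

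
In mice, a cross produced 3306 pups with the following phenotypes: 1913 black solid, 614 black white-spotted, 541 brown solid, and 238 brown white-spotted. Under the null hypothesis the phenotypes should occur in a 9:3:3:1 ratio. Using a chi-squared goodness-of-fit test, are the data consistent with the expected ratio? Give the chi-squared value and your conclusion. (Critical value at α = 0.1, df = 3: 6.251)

Expected counts for N = 3306 under a 9:3:3:1 ratio (total parts = 16):
  black solid: 3306 × 9/16 = 1859.625
  black white-spotted: 3306 × 3/16 = 619.875
  brown solid: 3306 × 3/16 = 619.875
  brown white-spotted: 3306 × 1/16 = 206.625
χ² = Σ (O − E)² / E
  black solid: (1913 − 1859.625)² / 1859.625 = 1.5320
  black white-spotted: (614 − 619.875)² / 619.875 = 0.0557
  brown solid: (541 − 619.875)² / 619.875 = 10.0363
  brown white-spotted: (238 − 206.625)² / 206.625 = 4.7641
χ² = 1.5320 + 0.0557 + 10.0363 + 4.7641 = 16.3881 ≈ 16.388
Degrees of freedom = 4 − 1 = 3; critical value at α = 0.1 is 6.251.
Since 16.388 > 6.251, we reject the null hypothesis — the data do not fit the 9:3:3:1 ratio.

16.388; not consistent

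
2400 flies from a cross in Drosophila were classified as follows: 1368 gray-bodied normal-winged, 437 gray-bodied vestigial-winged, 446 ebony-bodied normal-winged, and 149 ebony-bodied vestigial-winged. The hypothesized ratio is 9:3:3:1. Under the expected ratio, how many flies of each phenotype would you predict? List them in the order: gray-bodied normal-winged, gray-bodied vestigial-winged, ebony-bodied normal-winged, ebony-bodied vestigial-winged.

The 9:3:3:1 ratio has 16 parts, so with N = 2400 the expected counts are:
  gray-bodied normal-winged: 2400 × 9/16 = 1350
  gray-bodied vestigial-winged: 2400 × 3/16 = 450
  ebony-bodied normal-winged: 2400 × 3/16 = 450
  ebony-bodied vestigial-winged: 2400 × 1/16 = 150

1350, 450, 450, 150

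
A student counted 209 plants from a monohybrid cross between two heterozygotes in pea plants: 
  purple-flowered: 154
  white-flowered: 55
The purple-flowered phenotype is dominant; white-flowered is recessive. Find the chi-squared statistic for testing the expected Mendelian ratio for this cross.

For a monohybrid cross between heterozygotes with complete dominance, the expected phenotypic ratio is 3:1.
Total ratio parts = 4. Expected numbers out of 209:
  purple-flowered: 209 × 3/4 = 156.75
  white-flowered: 209 × 1/4 = 52.25
χ² = Σ (O − E)² / E
  purple-flowered: (154 − 156.75)² / 156.75 = 0.0482
  white-flowered: (55 − 52.25)² / 52.25 = 0.1447
χ² = 0.0482 + 0.1447 = 0.1929 ≈ 0.193

0.193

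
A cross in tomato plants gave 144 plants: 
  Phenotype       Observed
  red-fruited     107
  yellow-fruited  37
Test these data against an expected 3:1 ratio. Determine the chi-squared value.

Total ratio parts = 4. Expected numbers out of 144:
  red-fruited: 144 × 3/4 = 108
  yellow-fruited: 144 × 1/4 = 36
χ² = Σ (O − E)² / E
  red-fruited: (107 − 108)² / 108 = 0.0093
  yellow-fruited: (37 − 36)² / 36 = 0.0278
χ² = 0.0093 + 0.0278 = 0.0371 ≈ 0.037

0.037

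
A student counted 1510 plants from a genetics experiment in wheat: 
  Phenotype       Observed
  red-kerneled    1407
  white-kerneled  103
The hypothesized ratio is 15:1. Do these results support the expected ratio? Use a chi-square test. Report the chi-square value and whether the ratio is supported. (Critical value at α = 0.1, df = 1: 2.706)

0.841; consistent

Under the 15:1 hypothesis (Σ ratio = 16, N = 1510):
  red-kerneled: 1510 × 15/16 = 1415.625
  white-kerneled: 1510 × 1/16 = 94.375
χ² = Σ (O − E)² / E
  red-kerneled: (1407 − 1415.625)² / 1415.625 = 0.0525
  white-kerneled: (103 − 94.375)² / 94.375 = 0.7882
χ² = 0.0525 + 0.7882 = 0.8407 ≈ 0.841
Degrees of freedom = 2 − 1 = 1; critical value at α = 0.1 is 2.706.
Since 0.841 < 2.706, we fail to reject the null hypothesis — the data are consistent with the 15:1 ratio.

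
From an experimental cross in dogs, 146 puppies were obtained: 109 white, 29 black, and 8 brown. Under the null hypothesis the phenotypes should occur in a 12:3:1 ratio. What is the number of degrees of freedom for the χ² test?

2

A goodness-of-fit test with 3 phenotype classes has df = 3 − 1 = 2.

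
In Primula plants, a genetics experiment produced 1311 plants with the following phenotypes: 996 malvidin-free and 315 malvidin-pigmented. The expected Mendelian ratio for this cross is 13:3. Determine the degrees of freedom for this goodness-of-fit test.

1

A goodness-of-fit test with 2 phenotype classes has df = 2 − 1 = 1.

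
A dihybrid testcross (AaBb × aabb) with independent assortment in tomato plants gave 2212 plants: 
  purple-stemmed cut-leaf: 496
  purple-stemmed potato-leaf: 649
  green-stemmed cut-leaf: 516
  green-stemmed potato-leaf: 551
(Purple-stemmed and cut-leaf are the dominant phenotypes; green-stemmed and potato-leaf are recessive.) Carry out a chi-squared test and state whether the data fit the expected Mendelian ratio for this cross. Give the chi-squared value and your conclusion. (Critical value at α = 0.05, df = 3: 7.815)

A dihybrid testcross with independent assortment gives a 1:1:1:1 ratio.
The 1:1:1:1 ratio has 4 parts, so with N = 2212 the expected counts are:
  purple-stemmed cut-leaf: 2212 × 1/4 = 553
  purple-stemmed potato-leaf: 2212 × 1/4 = 553
  green-stemmed cut-leaf: 2212 × 1/4 = 553
  green-stemmed potato-leaf: 2212 × 1/4 = 553
χ² = Σ (O − E)² / E
  purple-stemmed cut-leaf: (496 − 553)² / 553 = 5.8752
  purple-stemmed potato-leaf: (649 − 553)² / 553 = 16.6655
  green-stemmed cut-leaf: (516 − 553)² / 553 = 2.4756
  green-stemmed potato-leaf: (551 − 553)² / 553 = 0.0072
χ² = 5.8752 + 16.6655 + 2.4756 + 0.0072 = 25.0235 ≈ 25.024
Degrees of freedom = 4 − 1 = 3; critical value at α = 0.05 is 7.815.
Since 25.024 > 7.815, we reject the null hypothesis — the data do not fit the 1:1:1:1 ratio.

25.024; not consistent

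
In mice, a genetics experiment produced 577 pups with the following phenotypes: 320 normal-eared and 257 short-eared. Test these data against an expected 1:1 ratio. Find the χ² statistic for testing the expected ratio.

The 1:1 ratio has 2 parts, so with N = 577 the expected counts are:
  normal-eared: 577 × 1/2 = 288.5
  short-eared: 577 × 1/2 = 288.5
χ² = Σ (O − E)² / E
  normal-eared: (320 − 288.5)² / 288.5 = 3.4393
  short-eared: (257 − 288.5)² / 288.5 = 3.4393
χ² = 3.4393 + 3.4393 = 6.8786 ≈ 6.879

6.879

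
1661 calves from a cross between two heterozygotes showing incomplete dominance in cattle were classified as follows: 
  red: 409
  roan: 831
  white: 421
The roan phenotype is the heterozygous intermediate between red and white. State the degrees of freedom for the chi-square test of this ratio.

2

With incomplete dominance, a heterozygote × heterozygote cross gives a 1:2:1 phenotypic ratio.
A goodness-of-fit test with 3 phenotype classes has df = 3 − 1 = 2.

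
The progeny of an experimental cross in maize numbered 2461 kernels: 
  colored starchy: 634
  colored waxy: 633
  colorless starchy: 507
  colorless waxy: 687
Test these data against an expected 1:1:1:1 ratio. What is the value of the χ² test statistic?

28.497

Under the 1:1:1:1 hypothesis (Σ ratio = 4, N = 2461):
  colored starchy: 2461 × 1/4 = 615.25
  colored waxy: 2461 × 1/4 = 615.25
  colorless starchy: 2461 × 1/4 = 615.25
  colorless waxy: 2461 × 1/4 = 615.25
χ² = Σ (O − E)² / E
  colored starchy: (634 − 615.25)² / 615.25 = 0.5714
  colored waxy: (633 − 615.25)² / 615.25 = 0.5121
  colorless starchy: (507 − 615.25)² / 615.25 = 19.0460
  colorless waxy: (687 − 615.25)² / 615.25 = 8.3674
χ² = 0.5714 + 0.5121 + 19.0460 + 8.3674 = 28.4969 ≈ 28.497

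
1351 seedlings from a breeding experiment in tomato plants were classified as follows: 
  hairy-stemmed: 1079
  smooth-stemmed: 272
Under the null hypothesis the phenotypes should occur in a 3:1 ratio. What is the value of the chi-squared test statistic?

Total ratio parts = 4. Expected numbers out of 1351:
  hairy-stemmed: 1351 × 3/4 = 1013.25
  smooth-stemmed: 1351 × 1/4 = 337.75
χ² = Σ (O − E)² / E
  hairy-stemmed: (1079 − 1013.25)² / 1013.25 = 4.2665
  smooth-stemmed: (272 − 337.75)² / 337.75 = 12.7996
χ² = 4.2665 + 12.7996 = 17.0661 ≈ 17.066

17.066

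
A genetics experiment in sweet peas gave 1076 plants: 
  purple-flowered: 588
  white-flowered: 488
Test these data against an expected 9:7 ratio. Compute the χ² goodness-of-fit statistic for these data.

The 9:7 ratio has 16 parts, so with N = 1076 the expected counts are:
  purple-flowered: 1076 × 9/16 = 605.25
  white-flowered: 1076 × 7/16 = 470.75
χ² = Σ (O − E)² / E
  purple-flowered: (588 − 605.25)² / 605.25 = 0.4916
  white-flowered: (488 − 470.75)² / 470.75 = 0.6321
χ² = 0.4916 + 0.6321 = 1.1237 ≈ 1.124

1.124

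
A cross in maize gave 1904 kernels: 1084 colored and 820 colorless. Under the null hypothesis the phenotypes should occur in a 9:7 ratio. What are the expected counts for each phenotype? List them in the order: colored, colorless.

Total ratio parts = 16. Expected numbers out of 1904:
  colored: 1904 × 9/16 = 1071
  colorless: 1904 × 7/16 = 833

1071, 833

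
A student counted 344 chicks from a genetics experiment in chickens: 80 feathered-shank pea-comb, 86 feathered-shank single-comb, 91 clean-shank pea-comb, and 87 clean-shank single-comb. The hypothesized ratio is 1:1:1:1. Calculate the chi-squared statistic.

Total ratio parts = 4. Expected numbers out of 344:
  feathered-shank pea-comb: 344 × 1/4 = 86
  feathered-shank single-comb: 344 × 1/4 = 86
  clean-shank pea-comb: 344 × 1/4 = 86
  clean-shank single-comb: 344 × 1/4 = 86
χ² = Σ (O − E)² / E
  feathered-shank pea-comb: (80 − 86)² / 86 = 0.4186
  feathered-shank single-comb: (86 − 86)² / 86 = 0.0000
  clean-shank pea-comb: (91 − 86)² / 86 = 0.2907
  clean-shank single-comb: (87 − 86)² / 86 = 0.0116
χ² = 0.4186 + 0.0000 + 0.2907 + 0.0116 = 0.7209 ≈ 0.721

0.721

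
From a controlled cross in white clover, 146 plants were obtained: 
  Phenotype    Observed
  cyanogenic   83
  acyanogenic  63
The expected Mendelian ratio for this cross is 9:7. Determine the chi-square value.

The 9:7 ratio has 16 parts, so with N = 146 the expected counts are:
  cyanogenic: 146 × 9/16 = 82.125
  acyanogenic: 146 × 7/16 = 63.875
χ² = Σ (O − E)² / E
  cyanogenic: (83 − 82.125)² / 82.125 = 0.0093
  acyanogenic: (63 − 63.875)² / 63.875 = 0.0120
χ² = 0.0093 + 0.0120 = 0.0213 ≈ 0.021

0.021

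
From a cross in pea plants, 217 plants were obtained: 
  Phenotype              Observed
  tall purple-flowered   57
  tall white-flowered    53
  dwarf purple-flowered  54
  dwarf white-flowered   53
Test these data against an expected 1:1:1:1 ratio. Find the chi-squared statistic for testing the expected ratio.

0.198

Total ratio parts = 4. Expected numbers out of 217:
  tall purple-flowered: 217 × 1/4 = 54.25
  tall white-flowered: 217 × 1/4 = 54.25
  dwarf purple-flowered: 217 × 1/4 = 54.25
  dwarf white-flowered: 217 × 1/4 = 54.25
χ² = Σ (O − E)² / E
  tall purple-flowered: (57 − 54.25)² / 54.25 = 0.1394
  tall white-flowered: (53 − 54.25)² / 54.25 = 0.0288
  dwarf purple-flowered: (54 − 54.25)² / 54.25 = 0.0012
  dwarf white-flowered: (53 − 54.25)² / 54.25 = 0.0288
χ² = 0.1394 + 0.0288 + 0.0012 + 0.0288 = 0.1982 ≈ 0.198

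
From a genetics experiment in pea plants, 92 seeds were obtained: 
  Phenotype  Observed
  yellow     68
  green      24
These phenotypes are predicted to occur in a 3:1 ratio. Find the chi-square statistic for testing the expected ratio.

0.058

Under the 3:1 hypothesis (Σ ratio = 4, N = 92):
  yellow: 92 × 3/4 = 69
  green: 92 × 1/4 = 23
χ² = Σ (O − E)² / E
  yellow: (68 − 69)² / 69 = 0.0145
  green: (24 − 23)² / 23 = 0.0435
χ² = 0.0145 + 0.0435 = 0.058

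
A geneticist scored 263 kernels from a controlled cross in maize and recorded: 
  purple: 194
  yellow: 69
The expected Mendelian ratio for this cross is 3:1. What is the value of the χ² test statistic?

0.214

Under the 3:1 hypothesis (Σ ratio = 4, N = 263):
  purple: 263 × 3/4 = 197.25
  yellow: 263 × 1/4 = 65.75
χ² = Σ (O − E)² / E
  purple: (194 − 197.25)² / 197.25 = 0.0535
  yellow: (69 − 65.75)² / 65.75 = 0.1606
χ² = 0.0535 + 0.1606 = 0.2141 ≈ 0.214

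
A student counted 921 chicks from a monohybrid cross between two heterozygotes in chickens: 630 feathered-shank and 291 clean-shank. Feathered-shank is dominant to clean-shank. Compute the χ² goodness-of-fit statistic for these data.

21.371

For a monohybrid cross between heterozygotes with complete dominance, the expected phenotypic ratio is 3:1.
Expected counts for N = 921 under a 3:1 ratio (total parts = 4):
  feathered-shank: 921 × 3/4 = 690.75
  clean-shank: 921 × 1/4 = 230.25
χ² = Σ (O − E)² / E
  feathered-shank: (630 − 690.75)² / 690.75 = 5.3428
  clean-shank: (291 − 230.25)² / 230.25 = 16.0285
χ² = 5.3428 + 16.0285 = 21.3713 ≈ 21.371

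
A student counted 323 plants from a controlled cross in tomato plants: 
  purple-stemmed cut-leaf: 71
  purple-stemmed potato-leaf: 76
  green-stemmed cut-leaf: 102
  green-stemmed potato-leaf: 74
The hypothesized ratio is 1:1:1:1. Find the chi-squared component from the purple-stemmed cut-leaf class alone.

1.177

Under the 1:1:1:1 hypothesis (Σ ratio = 4, N = 323):
  purple-stemmed cut-leaf: 323 × 1/4 = 80.75
  purple-stemmed potato-leaf: 323 × 1/4 = 80.75
  green-stemmed cut-leaf: 323 × 1/4 = 80.75
  green-stemmed potato-leaf: 323 × 1/4 = 80.75
Contribution of purple-stemmed cut-leaf: (71 − 80.75)² / 80.75 = 1.1772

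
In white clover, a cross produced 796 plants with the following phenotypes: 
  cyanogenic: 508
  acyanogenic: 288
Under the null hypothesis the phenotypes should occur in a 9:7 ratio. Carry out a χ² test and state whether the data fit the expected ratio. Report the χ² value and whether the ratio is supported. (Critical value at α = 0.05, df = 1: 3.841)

Total ratio parts = 16. Expected numbers out of 796:
  cyanogenic: 796 × 9/16 = 447.75
  acyanogenic: 796 × 7/16 = 348.25
χ² = Σ (O − E)² / E
  cyanogenic: (508 − 447.75)² / 447.75 = 8.1073
  acyanogenic: (288 − 348.25)² / 348.25 = 10.4237
χ² = 8.1073 + 10.4237 = 18.531
Degrees of freedom = 2 − 1 = 1; critical value at α = 0.05 is 3.841.
Since 18.531 > 3.841, we reject the null hypothesis — the data do not fit the 9:7 ratio.

18.531; not consistent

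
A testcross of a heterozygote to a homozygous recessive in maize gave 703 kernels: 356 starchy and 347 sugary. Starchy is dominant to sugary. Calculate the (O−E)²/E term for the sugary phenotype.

0.058

A testcross of a heterozygote (Aa × aa) gives a 1:1 phenotypic ratio.
The 1:1 ratio has 2 parts, so with N = 703 the expected counts are:
  starchy: 703 × 1/2 = 351.5
  sugary: 703 × 1/2 = 351.5
Contribution of sugary: (347 − 351.5)² / 351.5 = 0.0576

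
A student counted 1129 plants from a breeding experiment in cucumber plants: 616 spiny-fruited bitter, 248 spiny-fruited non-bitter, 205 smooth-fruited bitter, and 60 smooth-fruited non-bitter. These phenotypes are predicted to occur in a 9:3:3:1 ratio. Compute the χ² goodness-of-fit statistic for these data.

Expected counts for N = 1129 under a 9:3:3:1 ratio (total parts = 16):
  spiny-fruited bitter: 1129 × 9/16 = 635.0625
  spiny-fruited non-bitter: 1129 × 3/16 = 211.6875
  smooth-fruited bitter: 1129 × 3/16 = 211.6875
  smooth-fruited non-bitter: 1129 × 1/16 = 70.5625
χ² = Σ (O − E)² / E
  spiny-fruited bitter: (616 − 635.0625)² / 635.0625 = 0.5722
  spiny-fruited non-bitter: (248 − 211.6875)² / 211.6875 = 6.2290
  smooth-fruited bitter: (205 − 211.6875)² / 211.6875 = 0.2113
  smooth-fruited non-bitter: (60 − 70.5625)² / 70.5625 = 1.5811
χ² = 0.5722 + 6.2290 + 0.2113 + 1.5811 = 8.5936 ≈ 8.594

8.594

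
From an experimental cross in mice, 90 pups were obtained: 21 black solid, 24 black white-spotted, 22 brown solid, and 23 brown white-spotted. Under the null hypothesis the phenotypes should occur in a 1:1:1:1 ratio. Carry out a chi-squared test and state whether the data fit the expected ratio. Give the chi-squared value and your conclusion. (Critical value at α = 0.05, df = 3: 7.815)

0.222; consistent

The 1:1:1:1 ratio has 4 parts, so with N = 90 the expected counts are:
  black solid: 90 × 1/4 = 22.5
  black white-spotted: 90 × 1/4 = 22.5
  brown solid: 90 × 1/4 = 22.5
  brown white-spotted: 90 × 1/4 = 22.5
χ² = Σ (O − E)² / E
  black solid: (21 − 22.5)² / 22.5 = 0.1000
  black white-spotted: (24 − 22.5)² / 22.5 = 0.1000
  brown solid: (22 − 22.5)² / 22.5 = 0.0111
  brown white-spotted: (23 − 22.5)² / 22.5 = 0.0111
χ² = 0.1000 + 0.1000 + 0.0111 + 0.0111 = 0.2222 ≈ 0.222
Degrees of freedom = 4 − 1 = 3; critical value at α = 0.05 is 7.815.
Since 0.222 < 7.815, we fail to reject the null hypothesis — the data are consistent with the 1:1:1:1 ratio.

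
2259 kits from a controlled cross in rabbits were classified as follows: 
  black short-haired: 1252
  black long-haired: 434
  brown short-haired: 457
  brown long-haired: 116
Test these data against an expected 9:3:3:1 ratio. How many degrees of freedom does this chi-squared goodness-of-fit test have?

3

A goodness-of-fit test with 4 phenotype classes has df = 4 − 1 = 3.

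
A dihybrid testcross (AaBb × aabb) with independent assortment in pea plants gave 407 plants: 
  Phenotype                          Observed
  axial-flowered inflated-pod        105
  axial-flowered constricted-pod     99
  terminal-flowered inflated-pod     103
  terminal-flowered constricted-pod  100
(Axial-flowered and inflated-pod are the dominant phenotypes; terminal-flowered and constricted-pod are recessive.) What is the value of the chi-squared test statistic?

A dihybrid testcross with independent assortment gives a 1:1:1:1 ratio.
Total ratio parts = 4. Expected numbers out of 407:
  axial-flowered inflated-pod: 407 × 1/4 = 101.75
  axial-flowered constricted-pod: 407 × 1/4 = 101.75
  terminal-flowered inflated-pod: 407 × 1/4 = 101.75
  terminal-flowered constricted-pod: 407 × 1/4 = 101.75
χ² = Σ (O − E)² / E
  axial-flowered inflated-pod: (105 − 101.75)² / 101.75 = 0.1038
  axial-flowered constricted-pod: (99 − 101.75)² / 101.75 = 0.0743
  terminal-flowered inflated-pod: (103 − 101.75)² / 101.75 = 0.0154
  terminal-flowered constricted-pod: (100 − 101.75)² / 101.75 = 0.0301
χ² = 0.1038 + 0.0743 + 0.0154 + 0.0301 = 0.2236 ≈ 0.224

0.224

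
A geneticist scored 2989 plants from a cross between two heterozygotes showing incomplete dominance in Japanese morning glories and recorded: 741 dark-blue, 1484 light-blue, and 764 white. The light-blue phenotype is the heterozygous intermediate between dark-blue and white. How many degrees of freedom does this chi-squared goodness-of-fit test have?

2

With incomplete dominance, a heterozygote × heterozygote cross gives a 1:2:1 phenotypic ratio.
A goodness-of-fit test with 3 phenotype classes has df = 3 − 1 = 2.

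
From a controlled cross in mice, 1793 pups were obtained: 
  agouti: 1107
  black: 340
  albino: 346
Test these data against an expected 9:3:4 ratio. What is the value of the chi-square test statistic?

32.975

Total ratio parts = 16. Expected numbers out of 1793:
  agouti: 1793 × 9/16 = 1008.5625
  black: 1793 × 3/16 = 336.1875
  albino: 1793 × 4/16 = 448.25
χ² = Σ (O − E)² / E
  agouti: (1107 − 1008.5625)² / 1008.5625 = 9.6077
  black: (340 − 336.1875)² / 336.1875 = 0.0432
  albino: (346 − 448.25)² / 448.25 = 23.3242
χ² = 9.6077 + 0.0432 + 23.3242 = 32.9751 ≈ 32.975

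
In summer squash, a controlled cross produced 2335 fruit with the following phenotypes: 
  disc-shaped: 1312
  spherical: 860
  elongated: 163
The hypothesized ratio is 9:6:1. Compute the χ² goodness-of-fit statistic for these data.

Total ratio parts = 16. Expected numbers out of 2335:
  disc-shaped: 2335 × 9/16 = 1313.4375
  spherical: 2335 × 6/16 = 875.625
  elongated: 2335 × 1/16 = 145.9375
χ² = Σ (O − E)² / E
  disc-shaped: (1312 − 1313.4375)² / 1313.4375 = 0.0016
  spherical: (860 − 875.625)² / 875.625 = 0.2788
  elongated: (163 − 145.9375)² / 145.9375 = 1.9949
χ² = 0.0016 + 0.2788 + 1.9949 = 2.2753 ≈ 2.275

2.275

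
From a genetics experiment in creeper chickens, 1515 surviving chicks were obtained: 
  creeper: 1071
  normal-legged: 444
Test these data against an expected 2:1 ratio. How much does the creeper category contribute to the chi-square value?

Under the 2:1 hypothesis (Σ ratio = 3, N = 1515):
  creeper: 1515 × 2/3 = 1010
  normal-legged: 1515 × 1/3 = 505
Contribution of creeper: (1071 − 1010)² / 1010 = 3.6842

3.684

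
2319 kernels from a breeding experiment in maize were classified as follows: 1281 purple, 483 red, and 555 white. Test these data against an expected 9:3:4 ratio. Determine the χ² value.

Under the 9:3:4 hypothesis (Σ ratio = 16, N = 2319):
  purple: 2319 × 9/16 = 1304.4375
  red: 2319 × 3/16 = 434.8125
  white: 2319 × 4/16 = 579.75
χ² = Σ (O − E)² / E
  purple: (1281 − 1304.4375)² / 1304.4375 = 0.4211
  red: (483 − 434.8125)² / 434.8125 = 5.3403
  white: (555 − 579.75)² / 579.75 = 1.0566
χ² = 0.4211 + 5.3403 + 1.0566 = 6.818

6.818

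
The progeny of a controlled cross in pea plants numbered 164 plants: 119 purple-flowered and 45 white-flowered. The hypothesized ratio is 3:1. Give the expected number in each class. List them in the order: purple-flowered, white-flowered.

Total ratio parts = 4. Expected numbers out of 164:
  purple-flowered: 164 × 3/4 = 123
  white-flowered: 164 × 1/4 = 41

123, 41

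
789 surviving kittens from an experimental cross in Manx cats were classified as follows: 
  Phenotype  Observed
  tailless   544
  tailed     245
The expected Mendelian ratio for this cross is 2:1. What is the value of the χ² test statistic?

1.848

The 2:1 ratio has 3 parts, so with N = 789 the expected counts are:
  tailless: 789 × 2/3 = 526
  tailed: 789 × 1/3 = 263
χ² = Σ (O − E)² / E
  tailless: (544 − 526)² / 526 = 0.6160
  tailed: (245 − 263)² / 263 = 1.2319
χ² = 0.6160 + 1.2319 = 1.8479 ≈ 1.848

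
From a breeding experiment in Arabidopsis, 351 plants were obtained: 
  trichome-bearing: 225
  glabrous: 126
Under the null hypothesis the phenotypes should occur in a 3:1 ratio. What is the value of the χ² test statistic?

Expected counts for N = 351 under a 3:1 ratio (total parts = 4):
  trichome-bearing: 351 × 3/4 = 263.25
  glabrous: 351 × 1/4 = 87.75
χ² = Σ (O − E)² / E
  trichome-bearing: (225 − 263.25)² / 263.25 = 5.5577
  glabrous: (126 − 87.75)² / 87.75 = 16.6731
χ² = 5.5577 + 16.6731 = 22.2308 ≈ 22.231

22.231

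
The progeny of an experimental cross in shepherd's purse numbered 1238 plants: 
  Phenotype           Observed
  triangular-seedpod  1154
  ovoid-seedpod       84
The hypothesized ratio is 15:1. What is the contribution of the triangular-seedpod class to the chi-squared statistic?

0.038

Total ratio parts = 16. Expected numbers out of 1238:
  triangular-seedpod: 1238 × 15/16 = 1160.625
  ovoid-seedpod: 1238 × 1/16 = 77.375
Contribution of triangular-seedpod: (1154 − 1160.625)² / 1160.625 = 0.0378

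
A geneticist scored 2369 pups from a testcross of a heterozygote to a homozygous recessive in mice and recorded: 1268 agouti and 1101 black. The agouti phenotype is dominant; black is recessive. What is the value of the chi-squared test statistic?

11.772

A testcross of a heterozygote (Aa × aa) gives a 1:1 phenotypic ratio.
Under the 1:1 hypothesis (Σ ratio = 2, N = 2369):
  agouti: 2369 × 1/2 = 1184.5
  black: 2369 × 1/2 = 1184.5
χ² = Σ (O − E)² / E
  agouti: (1268 − 1184.5)² / 1184.5 = 5.8862
  black: (1101 − 1184.5)² / 1184.5 = 5.8862
χ² = 5.8862 + 5.8862 = 11.7724 ≈ 11.772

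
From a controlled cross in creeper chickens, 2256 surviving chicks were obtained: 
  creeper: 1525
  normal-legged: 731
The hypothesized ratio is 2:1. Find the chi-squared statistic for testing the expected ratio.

Under the 2:1 hypothesis (Σ ratio = 3, N = 2256):
  creeper: 2256 × 2/3 = 1504
  normal-legged: 2256 × 1/3 = 752
χ² = Σ (O − E)² / E
  creeper: (1525 − 1504)² / 1504 = 0.2932
  normal-legged: (731 − 752)² / 752 = 0.5864
χ² = 0.2932 + 0.5864 = 0.8796 ≈ 0.880

0.880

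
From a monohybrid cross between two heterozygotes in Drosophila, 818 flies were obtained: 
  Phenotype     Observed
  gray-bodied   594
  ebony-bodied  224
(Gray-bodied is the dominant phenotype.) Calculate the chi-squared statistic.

For a monohybrid cross between heterozygotes with complete dominance, the expected phenotypic ratio is 3:1.
Under the 3:1 hypothesis (Σ ratio = 4, N = 818):
  gray-bodied: 818 × 3/4 = 613.5
  ebony-bodied: 818 × 1/4 = 204.5
χ² = Σ (O − E)² / E
  gray-bodied: (594 − 613.5)² / 613.5 = 0.6198
  ebony-bodied: (224 − 204.5)² / 204.5 = 1.8594
χ² = 0.6198 + 1.8594 = 2.4792 ≈ 2.479

2.479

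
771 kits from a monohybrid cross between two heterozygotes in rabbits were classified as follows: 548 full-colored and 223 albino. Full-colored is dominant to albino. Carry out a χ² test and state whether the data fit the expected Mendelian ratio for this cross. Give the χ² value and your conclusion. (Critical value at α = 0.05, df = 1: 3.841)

For a monohybrid cross between heterozygotes with complete dominance, the expected phenotypic ratio is 3:1.
Expected counts for N = 771 under a 3:1 ratio (total parts = 4):
  full-colored: 771 × 3/4 = 578.25
  albino: 771 × 1/4 = 192.75
χ² = Σ (O − E)² / E
  full-colored: (548 − 578.25)² / 578.25 = 1.5825
  albino: (223 − 192.75)² / 192.75 = 4.7474
χ² = 1.5825 + 4.7474 = 6.3299 ≈ 6.330
Degrees of freedom = 2 − 1 = 1; critical value at α = 0.05 is 3.841.
Since 6.330 > 3.841, we reject the null hypothesis — the data do not fit the 3:1 ratio.

6.330; not consistent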